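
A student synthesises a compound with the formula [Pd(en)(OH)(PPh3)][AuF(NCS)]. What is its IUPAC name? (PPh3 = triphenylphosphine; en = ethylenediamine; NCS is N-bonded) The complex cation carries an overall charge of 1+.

(ethylenediamine)hydroxo(triphenylphosphine)palladium(II) fluoroisothiocyanatoaurate(I)

The complex cation is given as 1+; its ligand charges sum to -1, so Pd = +2.
A 1:1 salt means the anion carries the equal and opposite charge, 1−.
Anion: ligand charges sum to -2; for the ion to be 1−, Au = +1.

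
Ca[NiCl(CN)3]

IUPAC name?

The 1 calcium counter-ion carries a total charge of +2, so each complex ion is 2−.
Ligand charges: 1×chloro (-1 each), 3×cyano (-1 each); total -4. So Ni + (-4) = 2−, giving Ni = +2.
Ligands are named alphabetically: chloro before cyano.
The complex ion is anionic, so nickel takes the -ate form nickelate(II).

calcium chlorotricyanonickelate(II)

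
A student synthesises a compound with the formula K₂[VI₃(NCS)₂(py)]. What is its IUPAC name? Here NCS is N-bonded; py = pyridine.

The 2 potassium counter-ions carry a total charge of +2, so each complex ion is 2−.
Ligand charges: 2×isothiocyanato (-1 each), 3×iodo (-1 each), 1×pyridine (neutral); total -5. So V + (-5) = 2−, giving V = +3.
Ligands are named alphabetically: iodo before isothiocyanato before pyridine.
The complex ion is anionic, so vanadium takes the -ate form vanadate(III).

potassium triiododiisothiocyanato(pyridine)vanadate(III)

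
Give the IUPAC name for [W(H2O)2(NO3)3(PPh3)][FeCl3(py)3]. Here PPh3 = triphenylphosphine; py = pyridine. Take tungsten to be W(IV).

W is given as +4; the cation's ligand charges sum to -3, so the complex cation is 1+.
A 1:1 salt means the anion carries the equal and opposite charge, 1−.
Anion: ligand charges sum to -3; for the ion to be 1−, Fe = +2.

diaquatrinitrato(triphenylphosphine)tungsten(IV) trichlorotris(pyridine)ferrate(II)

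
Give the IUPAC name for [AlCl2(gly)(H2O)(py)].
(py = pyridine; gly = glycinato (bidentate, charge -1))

There is no counter-ion, so the complex is neutral overall.
Ligand charges: 1×aqua (neutral), 1×pyridine (neutral), 2×chloro (-1 each), 1×glycinato (-1 each); total -3. So Al + (-3) = 0, giving Al = +3.
Ligands are named alphabetically: aqua before chloro before glycinato before pyridine.

aquadichloro(glycinato)(pyridine)aluminium(III)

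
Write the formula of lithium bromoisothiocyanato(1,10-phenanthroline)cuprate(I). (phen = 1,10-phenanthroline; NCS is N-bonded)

Li[CuBr(NCS)(phen)]

Ligands: 1 1,10-phenanthroline (phen, neutral), 1 isothiocyanato (NCS, -1), 1 bromo (Br, -1). Ligand charge sum = -2.
Charge balance with lithium (+1) requires 1 complex ion per 1 lithium.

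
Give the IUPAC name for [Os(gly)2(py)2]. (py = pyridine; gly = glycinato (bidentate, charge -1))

bis(glycinato)bis(pyridine)osmium(II)

There is no counter-ion, so the complex is neutral overall.
Ligand charges: 2×pyridine (neutral), 2×glycinato (-1 each); total -2. So Os + (-2) = 0, giving Os = +2.
Ligands are named alphabetically: glycinato before pyridine.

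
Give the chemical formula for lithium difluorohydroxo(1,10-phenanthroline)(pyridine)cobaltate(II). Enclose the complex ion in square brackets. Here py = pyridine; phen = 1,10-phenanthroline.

Li[CoF2(OH)(phen)(py)]

Ligands: 1 pyridine (py, neutral), 2 fluoro (F, -1), 1 hydroxo (OH, -1), 1 1,10-phenanthroline (phen, neutral). Ligand charge sum = -3.
With Co in oxidation state +2, the complex ion is [Co...]^1−.
Charge balance with lithium (+1) requires 1 complex ion per 1 lithium.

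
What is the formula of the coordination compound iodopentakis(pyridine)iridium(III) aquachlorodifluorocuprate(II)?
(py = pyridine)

Cation [Ir…]: ligand charges -1, Ir(III) ⇒ ion charge 2+.
Anion [Cu…]: ligand charges -3, Cu(II) ⇒ ion charge 1−.
One 2+ cation requires 2 of the 1− anion.

[IrI(py)5][CuClF2(H2O)]2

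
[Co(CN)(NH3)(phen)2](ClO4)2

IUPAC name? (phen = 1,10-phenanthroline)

The 2 perchlorate counter-ions carry a total charge of -2, so each complex ion is 2+.
Ligand charges: 1×ammine (neutral), 1×cyano (-1 each), 2×1,10-phenanthroline (neutral); total -1. So Co + (-1) = 2+, giving Co = +3.
Ligands are named alphabetically: ammine before cyano before phenanthroline.

amminecyanobis(1,10-phenanthroline)cobalt(III) perchlorate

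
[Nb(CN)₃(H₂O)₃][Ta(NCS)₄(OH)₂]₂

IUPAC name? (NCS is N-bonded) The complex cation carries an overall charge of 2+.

Both ions are complex: the cation is named first with the plain metal name, the anion second with the -ate form; each ion's ligands are alphabetised independently.
The complex cation is given as 2+; its ligand charges sum to -3, so Nb = +5.
With 2 anions per cation, each anion must be 2/2 = 1−.
Anion: ligand charges sum to -6; for the ion to be 1−, Ta = +5.

triaquatricyanoniobium(V) dihydroxotetraisothiocyanatotantalate(V)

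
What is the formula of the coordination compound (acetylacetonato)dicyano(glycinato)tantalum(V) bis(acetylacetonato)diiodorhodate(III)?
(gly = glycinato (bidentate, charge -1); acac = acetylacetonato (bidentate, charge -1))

Cation [Ta…]: ligand charges -4, Ta(V) ⇒ ion charge 1+.
Anion [Rh…]: ligand charges -4, Rh(III) ⇒ ion charge 1−.
One 1+ cation balances one 1− anion.

[Ta(acac)(CN)2(gly)][Rh(acac)2I2]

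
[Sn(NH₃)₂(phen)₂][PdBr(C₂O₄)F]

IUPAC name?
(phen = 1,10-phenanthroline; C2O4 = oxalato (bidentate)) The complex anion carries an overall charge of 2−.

diamminebis(1,10-phenanthroline)tin(II) bromofluorooxalatopalladate(II)

Both ions are complex: the cation is named first with the plain metal name, the anion second with the -ate form; each ion's ligands are alphabetised independently.
The complex anion is given as 2−; its ligand charges sum to -4, so Pd = +2.
A 1:1 salt means the cation carries the equal and opposite charge, 2+.
Cation: ligand charges sum to 0; for the ion to be 2+, Sn = +2.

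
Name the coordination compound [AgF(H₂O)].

aquafluorosilver(I)

There is no counter-ion, so the complex is neutral overall.
Ligand charges: 1×aqua (neutral), 1×fluoro (-1 each); total -1. So Ag + (-1) = 0, giving Ag = +1.
Ligands are named alphabetically: aqua before fluoro.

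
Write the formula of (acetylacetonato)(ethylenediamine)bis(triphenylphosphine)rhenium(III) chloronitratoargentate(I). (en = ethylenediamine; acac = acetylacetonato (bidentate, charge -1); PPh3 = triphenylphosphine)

[Re(acac)(en)(PPh3)2][AgCl(NO3)]2

Cation [Re…]: ligand charges -1, Re(III) ⇒ ion charge 2+.
Anion [Ag…]: ligand charges -2, Ag(I) ⇒ ion charge 1−.
One 2+ cation requires 2 of the 1− anion.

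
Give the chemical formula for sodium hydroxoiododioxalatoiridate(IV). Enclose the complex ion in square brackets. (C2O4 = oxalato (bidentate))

Na2[Ir(C2O4)2I(OH)]

Ligands: 1 iodo (I, -1), 1 hydroxo (OH, -1), 2 oxalato (C2O4, -2). Ligand charge sum = -6.
With Ir in oxidation state +4, the complex ion is [Ir...]^2−.
Charge balance with sodium (+1) requires 1 complex ion per 2 sodium.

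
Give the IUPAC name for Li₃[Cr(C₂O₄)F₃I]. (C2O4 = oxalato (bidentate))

The 3 lithium counter-ions carry a total charge of +3, so each complex ion is 3−.
Ligand charges: 1×iodo (-1 each), 3×fluoro (-1 each), 1×oxalato (-2 each); total -6. So Cr + (-6) = 3−, giving Cr = +3.
The complex ion is anionic, so chromium takes the -ate form chromate(III).

lithium trifluoroiodooxalatochromate(III)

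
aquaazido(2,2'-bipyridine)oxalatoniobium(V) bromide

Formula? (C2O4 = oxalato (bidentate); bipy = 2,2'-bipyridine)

[Nb(bipy)(C2O4)(H2O)(N3)]Br2

Ligands: 1 oxalato (C2O4, -2), 1 azido (N3, -1), 1 aqua (H2O, neutral), 1 2,2'-bipyridine (bipy, neutral). Ligand charge sum = -3.
With Nb in oxidation state +5, the complex ion is [Nb...]^2+.
Charge balance with bromide (-1) requires 1 complex ion per 2 bromide.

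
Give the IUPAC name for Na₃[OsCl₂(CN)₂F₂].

The 3 sodium counter-ions carry a total charge of +3, so each complex ion is 3−.
Ligand charges: 2×chloro (-1 each), 2×cyano (-1 each), 2×fluoro (-1 each); total -6. So Os + (-6) = 3−, giving Os = +3.
Ligands are named alphabetically: chloro before cyano before fluoro.
The complex ion is anionic, so osmium takes the -ate form osmate(III).

sodium dichlorodicyanodifluoroosmate(III)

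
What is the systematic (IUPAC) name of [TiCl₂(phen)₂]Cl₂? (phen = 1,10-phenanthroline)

The 2 chloride counter-ions carry a total charge of -2, so each complex ion is 2+.
Ligand charges: 2×1,10-phenanthroline (neutral), 2×chloro (-1 each); total -2. So Ti + (-2) = 2+, giving Ti = +4.
Ligands are named alphabetically: chloro before phenanthroline.

dichlorobis(1,10-phenanthroline)titanium(IV) chloride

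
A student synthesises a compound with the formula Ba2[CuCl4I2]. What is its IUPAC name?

barium tetrachlorodiiodocuprate(II)

The 2 barium counter-ions carry a total charge of +4, so each complex ion is 4−.
Ligand charges: 4×chloro (-1 each), 2×iodo (-1 each); total -6. So Cu + (-6) = 4−, giving Cu = +2.
Ligands are named alphabetically: chloro before iodo.
The complex ion is anionic, so copper takes the -ate form cuprate(II).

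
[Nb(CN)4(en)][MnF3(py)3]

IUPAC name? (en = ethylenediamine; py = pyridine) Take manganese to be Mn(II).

tetracyano(ethylenediamine)niobium(V) trifluorotris(pyridine)manganate(II)

Mn is given as +2; the anion's ligand charges sum to -3, so the complex anion is 1−.
A 1:1 salt means the cation carries the equal and opposite charge, 1+.
Cation: ligand charges sum to -4; for the ion to be 1+, Nb = +5.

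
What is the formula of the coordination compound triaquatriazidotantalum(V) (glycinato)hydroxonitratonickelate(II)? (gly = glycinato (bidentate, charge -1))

Cation [Ta…]: ligand charges -3, Ta(V) ⇒ ion charge 2+.
Anion [Ni…]: ligand charges -3, Ni(II) ⇒ ion charge 1−.
One 2+ cation requires 2 of the 1− anion.

[Ta(H2O)3(N3)3][Ni(gly)(NO3)(OH)]2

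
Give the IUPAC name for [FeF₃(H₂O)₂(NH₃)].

There is no counter-ion, so the complex is neutral overall.
Ligand charges: 2×aqua (neutral), 1×ammine (neutral), 3×fluoro (-1 each); total -3. So Fe + (-3) = 0, giving Fe = +3.
Ligands are named alphabetically: ammine before aqua before fluoro.

amminediaquatrifluoroiron(III)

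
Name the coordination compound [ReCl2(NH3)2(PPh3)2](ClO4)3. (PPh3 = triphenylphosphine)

diamminedichlorobis(triphenylphosphine)rhenium(V) perchlorate

The 3 perchlorate counter-ions carry a total charge of -3, so each complex ion is 3+.
Ligand charges: 2×triphenylphosphine (neutral), 2×ammine (neutral), 2×chloro (-1 each); total -2. So Re + (-2) = 3+, giving Re = +5.
Ligands are named alphabetically: ammine before chloro before triphenylphosphine.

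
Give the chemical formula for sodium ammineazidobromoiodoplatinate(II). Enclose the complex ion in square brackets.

Na[PtBrI(N3)(NH3)]

Ligands: 1 bromo (Br, -1), 1 azido (N3, -1), 1 ammine (NH3, neutral), 1 iodo (I, -1). Ligand charge sum = -3.
Charge balance with sodium (+1) requires 1 complex ion per 1 sodium.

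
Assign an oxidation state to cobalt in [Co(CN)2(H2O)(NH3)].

No counter-ion: the bracketed complex is neutral.
Ligand charges: 1×NH3 neutral; 1×H2O neutral; 2×CN = -2; sum -2.
Co + (-2) = 0 ⇒ Co is +2.

+2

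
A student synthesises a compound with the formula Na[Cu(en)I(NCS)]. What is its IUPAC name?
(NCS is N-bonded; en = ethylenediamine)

The 1 sodium counter-ion carries a total charge of +1, so each complex ion is 1−.
Ligand charges: 1×isothiocyanato (-1 each), 1×ethylenediamine (neutral), 1×iodo (-1 each); total -2. So Cu + (-2) = 1−, giving Cu = +1.
Ligands are named alphabetically: ethylenediamine before iodo before isothiocyanato.
The complex ion is anionic, so copper takes the -ate form cuprate(I).

sodium (ethylenediamine)iodoisothiocyanatocuprate(I)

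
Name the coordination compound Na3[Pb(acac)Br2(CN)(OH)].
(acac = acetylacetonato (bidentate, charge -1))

sodium (acetylacetonato)dibromocyanohydroxoplumbate(II)

The 3 sodium counter-ions carry a total charge of +3, so each complex ion is 3−.
Ligand charges: 2×bromo (-1 each), 1×cyano (-1 each), 1×acetylacetonato (-1 each), 1×hydroxo (-1 each); total -5. So Pb + (-5) = 3−, giving Pb = +2.
The complex ion is anionic, so lead takes the -ate form plumbate(II).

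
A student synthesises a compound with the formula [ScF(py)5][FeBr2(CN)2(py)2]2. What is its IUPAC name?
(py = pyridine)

fluoropentakis(pyridine)scandium(III) dibromodicyanobis(pyridine)ferrate(III)

Both ions are complex: the cation is named first with the plain metal name, the anion second with the -ate form; each ion's ligands are alphabetised independently.
Scandium is always +3 in its complexes; the cation's ligand charges sum to -1, so the complex cation is 2+.
With 2 anions per cation, each anion must be 2/2 = 1−.
Anion: ligand charges sum to -4; for the ion to be 1−, Fe = +3.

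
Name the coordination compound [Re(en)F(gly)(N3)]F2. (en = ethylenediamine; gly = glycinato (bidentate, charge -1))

The 2 fluoride counter-ions carry a total charge of -2, so each complex ion is 2+.
Ligand charges: 1×ethylenediamine (neutral), 1×fluoro (-1 each), 1×azido (-1 each), 1×glycinato (-1 each); total -3. So Re + (-3) = 2+, giving Re = +5.
Ligands are named alphabetically: azido before ethylenediamine before fluoro before glycinato.

azido(ethylenediamine)fluoro(glycinato)rhenium(V) fluoride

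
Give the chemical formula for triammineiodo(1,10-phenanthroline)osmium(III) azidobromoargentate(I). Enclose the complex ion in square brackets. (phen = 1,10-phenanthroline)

Cation [Os…]: ligand charges -1, Os(III) ⇒ ion charge 2+.
Anion [Ag…]: ligand charges -2, Ag(I) ⇒ ion charge 1−.
One 2+ cation requires 2 of the 1− anion.

[OsI(NH3)3(phen)][AgBr(N3)]2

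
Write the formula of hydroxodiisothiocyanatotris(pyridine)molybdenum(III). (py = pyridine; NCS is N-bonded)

Ligands: 3 pyridine (py, neutral), 2 isothiocyanato (NCS, -1), 1 hydroxo (OH, -1). Ligand charge sum = -3.
With Mo in oxidation state +3, the complex ion is [Mo...].

[Mo(NCS)2(OH)(py)3]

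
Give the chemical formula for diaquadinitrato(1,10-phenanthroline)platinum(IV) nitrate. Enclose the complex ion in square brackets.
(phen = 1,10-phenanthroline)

Ligands: 2 nitrato (NO3, -1), 2 aqua (H2O, neutral), 1 1,10-phenanthroline (phen, neutral). Ligand charge sum = -2.
Charge balance with nitrate (-1) requires 1 complex ion per 2 nitrate.

[Pt(H2O)2(NO3)2(phen)](NO3)2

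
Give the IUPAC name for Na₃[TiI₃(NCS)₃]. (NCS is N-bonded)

The 3 sodium counter-ions carry a total charge of +3, so each complex ion is 3−.
Ligand charges: 3×isothiocyanato (-1 each), 3×iodo (-1 each); total -6. So Ti + (-6) = 3−, giving Ti = +3.
Ligands are named alphabetically: iodo before isothiocyanato.
The complex ion is anionic, so titanium takes the -ate form titanate(III).

sodium triiodotriisothiocyanatotitanate(III)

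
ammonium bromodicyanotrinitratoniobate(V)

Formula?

NH4[NbBr(CN)2(NO3)3]

Ligands: 1 bromo (Br, -1), 3 nitrato (NO3, -1), 2 cyano (CN, -1). Ligand charge sum = -6.
Charge balance with ammonium (+1) requires 1 complex ion per 1 ammonium.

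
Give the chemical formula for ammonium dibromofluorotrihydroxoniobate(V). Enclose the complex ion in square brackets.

NH4[NbBr2F(OH)3]

Ligands: 3 hydroxo (OH, -1), 2 bromo (Br, -1), 1 fluoro (F, -1). Ligand charge sum = -6.
With Nb in oxidation state +5, the complex ion is [Nb...]^1−.
Charge balance with ammonium (+1) requires 1 complex ion per 1 ammonium.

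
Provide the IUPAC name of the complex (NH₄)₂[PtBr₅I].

ammonium pentabromoiodoplatinate(IV)

The 2 ammonium counter-ions carry a total charge of +2, so each complex ion is 2−.
Ligand charges: 5×bromo (-1 each), 1×iodo (-1 each); total -6. So Pt + (-6) = 2−, giving Pt = +4.
The complex ion is anionic, so platinum takes the -ate form platinate(IV).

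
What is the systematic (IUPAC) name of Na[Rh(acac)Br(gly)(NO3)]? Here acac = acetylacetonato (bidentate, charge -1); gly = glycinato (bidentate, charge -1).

sodium (acetylacetonato)bromo(glycinato)nitratorhodate(III)

The 1 sodium counter-ion carries a total charge of +1, so each complex ion is 1−.
Ligand charges: 1×nitrato (-1 each), 1×bromo (-1 each), 1×acetylacetonato (-1 each), 1×glycinato (-1 each); total -4. So Rh + (-4) = 1−, giving Rh = +3.
Ligands are named alphabetically: acetylacetonato before bromo before glycinato before nitrato.
The complex ion is anionic, so rhodium takes the -ate form rhodate(III).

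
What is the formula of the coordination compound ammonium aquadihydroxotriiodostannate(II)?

Ligands: 3 iodo (I, -1), 1 aqua (H2O, neutral), 2 hydroxo (OH, -1). Ligand charge sum = -5.
With Sn in oxidation state +2, the complex ion is [Sn...]^3−.
Charge balance with ammonium (+1) requires 1 complex ion per 3 ammonium.

(NH4)3[Sn(H2O)I3(OH)2]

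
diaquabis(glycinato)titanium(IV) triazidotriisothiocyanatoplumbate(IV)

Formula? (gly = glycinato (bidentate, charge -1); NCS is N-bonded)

[Ti(gly)2(H2O)2][Pb(N3)3(NCS)3]

Cation [Ti…]: ligand charges -2, Ti(IV) ⇒ ion charge 2+.
Anion [Pb…]: ligand charges -6, Pb(IV) ⇒ ion charge 2−.
One 2+ cation balances one 2− anion.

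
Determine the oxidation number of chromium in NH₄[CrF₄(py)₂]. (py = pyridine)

1 ammonium outside the brackets (+1 each) → the complex ion is 1−.
Ligand charges: 2×py neutral; 4×F = -4; sum -4.
Cr + (-4) = 1− ⇒ Cr is +3.

+3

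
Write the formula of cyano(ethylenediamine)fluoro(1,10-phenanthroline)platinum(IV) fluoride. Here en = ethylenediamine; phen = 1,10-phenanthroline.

Ligands: 1 ethylenediamine (en, neutral), 1 1,10-phenanthroline (phen, neutral), 1 cyano (CN, -1), 1 fluoro (F, -1). Ligand charge sum = -2.
With Pt in oxidation state +4, the complex ion is [Pt...]^2+.
Charge balance with fluoride (-1) requires 1 complex ion per 2 fluoride.

[Pt(CN)(en)F(phen)]F2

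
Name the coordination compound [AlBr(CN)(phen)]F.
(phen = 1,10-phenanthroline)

bromocyano(1,10-phenanthroline)aluminium(III) fluoride

The 1 fluoride counter-ion carries a total charge of -1, so each complex ion is 1+.
Ligand charges: 1×bromo (-1 each), 1×1,10-phenanthroline (neutral), 1×cyano (-1 each); total -2. So Al + (-2) = 1+, giving Al = +3.
Ligands are named alphabetically: bromo before cyano before phenanthroline.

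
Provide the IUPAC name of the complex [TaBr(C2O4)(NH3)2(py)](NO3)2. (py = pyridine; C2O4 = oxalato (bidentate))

diamminebromooxalato(pyridine)tantalum(V) nitrate

The 2 nitrate counter-ions carry a total charge of -2, so each complex ion is 2+.
Ligand charges: 1×pyridine (neutral), 1×bromo (-1 each), 1×oxalato (-2 each), 2×ammine (neutral); total -3. So Ta + (-3) = 2+, giving Ta = +5.
Ligands are named alphabetically: ammine before bromo before oxalato before pyridine.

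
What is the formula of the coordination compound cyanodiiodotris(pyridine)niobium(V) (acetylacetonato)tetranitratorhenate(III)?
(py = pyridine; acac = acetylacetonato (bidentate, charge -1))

Cation [Nb…]: ligand charges -3, Nb(V) ⇒ ion charge 2+.
Anion [Re…]: ligand charges -5, Re(III) ⇒ ion charge 2−.
One 2+ cation balances one 2− anion.

[Nb(CN)I2(py)3][Re(acac)(NO3)4]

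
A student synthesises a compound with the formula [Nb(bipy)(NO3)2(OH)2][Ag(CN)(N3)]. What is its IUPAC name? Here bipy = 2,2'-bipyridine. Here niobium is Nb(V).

(2,2'-bipyridine)dihydroxodinitratoniobium(V) azidocyanoargentate(I)

Nb is given as +5; the cation's ligand charges sum to -4, so the complex cation is 1+.
A 1:1 salt means the anion carries the equal and opposite charge, 1−.
Anion: ligand charges sum to -2; for the ion to be 1−, Ag = +1.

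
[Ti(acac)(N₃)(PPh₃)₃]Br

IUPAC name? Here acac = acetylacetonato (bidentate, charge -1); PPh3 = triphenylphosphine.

(acetylacetonato)azidotris(triphenylphosphine)titanium(III) bromide

The 1 bromide counter-ion carries a total charge of -1, so each complex ion is 1+.
Ligand charges: 1×acetylacetonato (-1 each), 1×azido (-1 each), 3×triphenylphosphine (neutral); total -2. So Ti + (-2) = 1+, giving Ti = +3.
Ligands are named alphabetically: acetylacetonato before azido before triphenylphosphine.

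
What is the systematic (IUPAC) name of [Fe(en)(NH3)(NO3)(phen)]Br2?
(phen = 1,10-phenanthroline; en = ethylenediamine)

The 2 bromide counter-ions carry a total charge of -2, so each complex ion is 2+.
Ligand charges: 1×1,10-phenanthroline (neutral), 1×ammine (neutral), 1×ethylenediamine (neutral), 1×nitrato (-1 each); total -1. So Fe + (-1) = 2+, giving Fe = +3.
Ligands are named alphabetically: ammine before ethylenediamine before nitrato before phenanthroline.

ammine(ethylenediamine)nitrato(1,10-phenanthroline)iron(III) bromide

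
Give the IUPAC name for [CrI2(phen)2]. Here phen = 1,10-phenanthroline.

There is no counter-ion, so the complex is neutral overall.
Ligand charges: 2×1,10-phenanthroline (neutral), 2×iodo (-1 each); total -2. So Cr + (-2) = 0, giving Cr = +2.
Ligands are named alphabetically: iodo before phenanthroline.

diiodobis(1,10-phenanthroline)chromium(II)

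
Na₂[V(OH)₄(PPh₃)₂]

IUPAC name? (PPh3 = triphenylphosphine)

sodium tetrahydroxobis(triphenylphosphine)vanadate(II)

The 2 sodium counter-ions carry a total charge of +2, so each complex ion is 2−.
Ligand charges: 4×hydroxo (-1 each), 2×triphenylphosphine (neutral); total -4. So V + (-4) = 2−, giving V = +2.
The complex ion is anionic, so vanadium takes the -ate form vanadate(II).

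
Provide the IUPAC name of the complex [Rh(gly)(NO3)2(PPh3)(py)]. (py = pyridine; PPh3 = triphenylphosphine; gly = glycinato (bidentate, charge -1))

There is no counter-ion, so the complex is neutral overall.
Ligand charges: 2×nitrato (-1 each), 1×pyridine (neutral), 1×triphenylphosphine (neutral), 1×glycinato (-1 each); total -3. So Rh + (-3) = 0, giving Rh = +3.
Ligands are named alphabetically: glycinato before nitrato before pyridine before triphenylphosphine.

(glycinato)dinitrato(pyridine)(triphenylphosphine)rhodium(III)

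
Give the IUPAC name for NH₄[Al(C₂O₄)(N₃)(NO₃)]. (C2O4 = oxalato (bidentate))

The 1 ammonium counter-ion carries a total charge of +1, so each complex ion is 1−.
Ligand charges: 1×azido (-1 each), 1×oxalato (-2 each), 1×nitrato (-1 each); total -4. So Al + (-4) = 1−, giving Al = +3.
Ligands are named alphabetically: azido before nitrato before oxalato.
The complex ion is anionic, so aluminium takes the -ate form aluminate(III).

ammonium azidonitratooxalatoaluminate(III)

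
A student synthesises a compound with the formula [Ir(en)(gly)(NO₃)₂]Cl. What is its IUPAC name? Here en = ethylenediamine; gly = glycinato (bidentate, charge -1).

(ethylenediamine)(glycinato)dinitratoiridium(IV) chloride

The 1 chloride counter-ion carries a total charge of -1, so each complex ion is 1+.
Ligand charges: 2×nitrato (-1 each), 1×ethylenediamine (neutral), 1×glycinato (-1 each); total -3. So Ir + (-3) = 1+, giving Ir = +4.
Ligands are named alphabetically: ethylenediamine before glycinato before nitrato.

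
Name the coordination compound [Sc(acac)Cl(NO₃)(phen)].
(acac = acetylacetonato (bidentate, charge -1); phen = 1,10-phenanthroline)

There is no counter-ion, so the complex is neutral overall.
Ligand charges: 1×nitrato (-1 each), 1×acetylacetonato (-1 each), 1×chloro (-1 each), 1×1,10-phenanthroline (neutral); total -3. So Sc + (-3) = 0, giving Sc = +3.
Ligands are named alphabetically: acetylacetonato before chloro before nitrato before phenanthroline.

(acetylacetonato)chloronitrato(1,10-phenanthroline)scandium(III)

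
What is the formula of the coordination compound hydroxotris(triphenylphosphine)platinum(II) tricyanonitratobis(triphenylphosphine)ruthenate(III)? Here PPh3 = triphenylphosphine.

[Pt(OH)(PPh3)3][Ru(CN)3(NO3)(PPh3)2]

Cation [Pt…]: ligand charges -1, Pt(II) ⇒ ion charge 1+.
Anion [Ru…]: ligand charges -4, Ru(III) ⇒ ion charge 1−.
One 1+ cation balances one 1− anion.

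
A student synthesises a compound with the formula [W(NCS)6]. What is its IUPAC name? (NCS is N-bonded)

There is no counter-ion, so the complex is neutral overall.
Ligand charges: 6×isothiocyanato (-1 each); total -6. So W + (-6) = 0, giving W = +6.

hexaisothiocyanatotungsten(VI)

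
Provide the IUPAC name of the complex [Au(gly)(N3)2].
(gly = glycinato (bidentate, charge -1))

There is no counter-ion, so the complex is neutral overall.
Ligand charges: 1×glycinato (-1 each), 2×azido (-1 each); total -3. So Au + (-3) = 0, giving Au = +3.
Ligands are named alphabetically: azido before glycinato.

diazido(glycinato)gold(III)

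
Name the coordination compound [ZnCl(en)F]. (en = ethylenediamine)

There is no counter-ion, so the complex is neutral overall.
Ligand charges: 1×ethylenediamine (neutral), 1×fluoro (-1 each), 1×chloro (-1 each); total -2. So Zn + (-2) = 0, giving Zn = +2.
Ligands are named alphabetically: chloro before ethylenediamine before fluoro.

chloro(ethylenediamine)fluorozinc(II)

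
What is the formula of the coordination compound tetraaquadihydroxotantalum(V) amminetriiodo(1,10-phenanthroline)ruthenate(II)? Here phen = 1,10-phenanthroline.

[Ta(H2O)4(OH)2][RuI3(NH3)(phen)]3

Cation [Ta…]: ligand charges -2, Ta(V) ⇒ ion charge 3+.
Anion [Ru…]: ligand charges -3, Ru(II) ⇒ ion charge 1−.
One 3+ cation requires 3 of the 1− anion.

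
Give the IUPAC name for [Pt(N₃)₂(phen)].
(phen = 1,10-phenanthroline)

diazido(1,10-phenanthroline)platinum(II)

There is no counter-ion, so the complex is neutral overall.
Ligand charges: 1×1,10-phenanthroline (neutral), 2×azido (-1 each); total -2. So Pt + (-2) = 0, giving Pt = +2.
Ligands are named alphabetically: azido before phenanthroline.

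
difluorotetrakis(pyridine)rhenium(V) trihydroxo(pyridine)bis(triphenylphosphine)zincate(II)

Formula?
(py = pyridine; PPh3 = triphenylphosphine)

Cation [Re…]: ligand charges -2, Re(V) ⇒ ion charge 3+.
Anion [Zn…]: ligand charges -3, Zn(II) ⇒ ion charge 1−.
One 3+ cation requires 3 of the 1− anion.

[ReF2(py)4][Zn(OH)3(PPh3)2(py)]3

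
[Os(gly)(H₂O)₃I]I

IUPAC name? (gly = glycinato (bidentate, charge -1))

triaqua(glycinato)iodoosmium(III) iodide

The 1 iodide counter-ion carries a total charge of -1, so each complex ion is 1+.
Ligand charges: 1×iodo (-1 each), 1×glycinato (-1 each), 3×aqua (neutral); total -2. So Os + (-2) = 1+, giving Os = +3.
Ligands are named alphabetically: aqua before glycinato before iodo.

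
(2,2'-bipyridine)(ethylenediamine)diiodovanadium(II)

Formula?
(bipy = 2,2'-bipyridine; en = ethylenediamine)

Ligands: 1 2,2'-bipyridine (bipy, neutral), 1 ethylenediamine (en, neutral), 2 iodo (I, -1). Ligand charge sum = -2.
With V in oxidation state +2, the complex ion is [V...].

[V(bipy)(en)I2]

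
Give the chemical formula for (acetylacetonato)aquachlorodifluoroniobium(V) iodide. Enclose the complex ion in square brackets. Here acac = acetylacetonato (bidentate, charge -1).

[Nb(acac)ClF2(H2O)]I

Ligands: 1 chloro (Cl, -1), 2 fluoro (F, -1), 1 aqua (H2O, neutral), 1 acetylacetonato (acac, -1). Ligand charge sum = -4.
With Nb in oxidation state +5, the complex ion is [Nb...]^1+.
Charge balance with iodide (-1) requires 1 complex ion per 1 iodide.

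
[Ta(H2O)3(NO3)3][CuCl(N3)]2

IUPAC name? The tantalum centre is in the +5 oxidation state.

Ta is given as +5; the cation's ligand charges sum to -3, so the complex cation is 2+.
With 2 anions per cation, each anion must be 2/2 = 1−.
Anion: ligand charges sum to -2; for the ion to be 1−, Cu = +1.

triaquatrinitratotantalum(V) azidochlorocuprate(I)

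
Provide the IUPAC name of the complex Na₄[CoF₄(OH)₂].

sodium tetrafluorodihydroxocobaltate(II)

The 4 sodium counter-ions carry a total charge of +4, so each complex ion is 4−.
Ligand charges: 2×hydroxo (-1 each), 4×fluoro (-1 each); total -6. So Co + (-6) = 4−, giving Co = +2.
Ligands are named alphabetically: fluoro before hydroxo.
The complex ion is anionic, so cobalt takes the -ate form cobaltate(II).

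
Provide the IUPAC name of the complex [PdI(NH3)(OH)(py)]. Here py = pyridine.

amminehydroxoiodo(pyridine)palladium(II)

There is no counter-ion, so the complex is neutral overall.
Ligand charges: 1×hydroxo (-1 each), 1×pyridine (neutral), 1×iodo (-1 each), 1×ammine (neutral); total -2. So Pd + (-2) = 0, giving Pd = +2.
Ligands are named alphabetically: ammine before hydroxo before iodo before pyridine.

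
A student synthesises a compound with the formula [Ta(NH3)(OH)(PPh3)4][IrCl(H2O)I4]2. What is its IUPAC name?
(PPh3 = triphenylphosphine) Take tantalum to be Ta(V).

amminehydroxotetrakis(triphenylphosphine)tantalum(V) aquachlorotetraiodoiridate(III)

Both ions are complex: the cation is named first with the plain metal name, the anion second with the -ate form; each ion's ligands are alphabetised independently.
Ta is given as +5; the cation's ligand charges sum to -1, so the complex cation is 4+.
With 2 anions per cation, each anion must be 4/2 = 2−.
Anion: ligand charges sum to -5; for the ion to be 2−, Ir = +3.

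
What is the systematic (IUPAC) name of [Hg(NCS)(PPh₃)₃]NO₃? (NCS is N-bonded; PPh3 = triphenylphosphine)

isothiocyanatotris(triphenylphosphine)mercury(II) nitrate

The 1 nitrate counter-ion carries a total charge of -1, so each complex ion is 1+.
Ligand charges: 1×isothiocyanato (-1 each), 3×triphenylphosphine (neutral); total -1. So Hg + (-1) = 1+, giving Hg = +2.
Ligands are named alphabetically: isothiocyanato before triphenylphosphine.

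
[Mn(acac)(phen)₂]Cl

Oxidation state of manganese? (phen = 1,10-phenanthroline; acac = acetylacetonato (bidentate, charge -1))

+2

1 chloride outside the brackets (-1 each) → the complex ion is 1+.
Ligand charges: 2×phen neutral; 1×acac = -1; sum -1.
Mn + (-1) = 1+ ⇒ Mn is +2.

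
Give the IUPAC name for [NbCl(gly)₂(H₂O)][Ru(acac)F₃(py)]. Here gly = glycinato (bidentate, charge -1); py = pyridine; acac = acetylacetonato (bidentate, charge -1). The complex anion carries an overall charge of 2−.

Both ions are complex: the cation is named first with the plain metal name, the anion second with the -ate form; each ion's ligands are alphabetised independently.
The complex anion is given as 2−; its ligand charges sum to -4, so Ru = +2.
A 1:1 salt means the cation carries the equal and opposite charge, 2+.
Cation: ligand charges sum to -3; for the ion to be 2+, Nb = +5.

aquachlorobis(glycinato)niobium(V) (acetylacetonato)trifluoro(pyridine)ruthenate(II)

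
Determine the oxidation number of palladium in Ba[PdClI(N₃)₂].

+2

1 barium outside the brackets (+2 each) → the complex ion is 2−.
Ligand charges: 1×I = -1; 1×Cl = -1; 2×N3 = -2; sum -4.
Pd + (-4) = 2− ⇒ Pd is +2.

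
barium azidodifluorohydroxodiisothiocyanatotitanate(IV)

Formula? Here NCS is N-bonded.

Ligands: 1 hydroxo (OH, -1), 2 fluoro (F, -1), 1 azido (N3, -1), 2 isothiocyanato (NCS, -1). Ligand charge sum = -6.
With Ti in oxidation state +4, the complex ion is [Ti...]^2−.
Charge balance with barium (+2) requires 1 complex ion per 1 barium.

Ba[TiF2(N3)(NCS)2(OH)]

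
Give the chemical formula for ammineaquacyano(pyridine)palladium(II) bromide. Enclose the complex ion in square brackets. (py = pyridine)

Ligands: 1 aqua (H2O, neutral), 1 ammine (NH3, neutral), 1 cyano (CN, -1), 1 pyridine (py, neutral). Ligand charge sum = -1.
Charge balance with bromide (-1) requires 1 complex ion per 1 bromide.

[Pd(CN)(H2O)(NH3)(py)]Br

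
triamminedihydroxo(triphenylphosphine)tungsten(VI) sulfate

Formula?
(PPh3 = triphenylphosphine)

[W(NH3)3(OH)2(PPh3)](SO4)2

Ligands: 3 ammine (NH3, neutral), 1 triphenylphosphine (PPh3, neutral), 2 hydroxo (OH, -1). Ligand charge sum = -2.
Charge balance with sulfate (-2) requires 1 complex ion per 2 sulfate.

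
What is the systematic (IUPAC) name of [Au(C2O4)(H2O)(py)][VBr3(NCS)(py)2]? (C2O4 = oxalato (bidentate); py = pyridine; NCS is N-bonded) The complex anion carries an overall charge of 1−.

Both ions are complex: the cation is named first with the plain metal name, the anion second with the -ate form; each ion's ligands are alphabetised independently.
The complex anion is given as 1−; its ligand charges sum to -4, so V = +3.
A 1:1 salt means the cation carries the equal and opposite charge, 1+.
Cation: ligand charges sum to -2; for the ion to be 1+, Au = +3.

aquaoxalato(pyridine)gold(III) tribromoisothiocyanatobis(pyridine)vanadate(III)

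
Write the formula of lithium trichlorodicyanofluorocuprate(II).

Ligands: 1 fluoro (F, -1), 3 chloro (Cl, -1), 2 cyano (CN, -1). Ligand charge sum = -6.
Charge balance with lithium (+1) requires 1 complex ion per 4 lithium.

Li4[CuCl3(CN)2F]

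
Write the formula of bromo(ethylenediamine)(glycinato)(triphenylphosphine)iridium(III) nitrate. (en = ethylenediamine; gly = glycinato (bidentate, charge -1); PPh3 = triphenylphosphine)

[IrBr(en)(gly)(PPh3)]NO3

Ligands: 1 ethylenediamine (en, neutral), 1 glycinato (gly, -1), 1 bromo (Br, -1), 1 triphenylphosphine (PPh3, neutral). Ligand charge sum = -2.
Charge balance with nitrate (-1) requires 1 complex ion per 1 nitrate.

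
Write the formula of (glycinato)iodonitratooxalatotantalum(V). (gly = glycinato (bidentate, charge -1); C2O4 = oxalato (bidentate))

[Ta(C2O4)(gly)I(NO3)]

Ligands: 1 nitrato (NO3, -1), 1 glycinato (gly, -1), 1 oxalato (C2O4, -2), 1 iodo (I, -1). Ligand charge sum = -5.
With Ta in oxidation state +5, the complex ion is [Ta...].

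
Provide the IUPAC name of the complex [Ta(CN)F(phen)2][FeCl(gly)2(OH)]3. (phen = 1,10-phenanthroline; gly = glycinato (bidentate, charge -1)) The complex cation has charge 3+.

cyanofluorobis(1,10-phenanthroline)tantalum(V) chlorobis(glycinato)hydroxoferrate(III)

The complex cation is given as 3+; its ligand charges sum to -2, so Ta = +5.
With 3 anions per cation, each anion must be 3/3 = 1−.
Anion: ligand charges sum to -4; for the ion to be 1−, Fe = +3.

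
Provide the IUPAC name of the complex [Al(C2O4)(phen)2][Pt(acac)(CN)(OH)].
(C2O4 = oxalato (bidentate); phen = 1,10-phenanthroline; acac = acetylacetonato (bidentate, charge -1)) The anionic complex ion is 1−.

Both ions are complex: the cation is named first with the plain metal name, the anion second with the -ate form; each ion's ligands are alphabetised independently.
The complex anion is given as 1−; its ligand charges sum to -3, so Pt = +2.
A 1:1 salt means the cation carries the equal and opposite charge, 1+.
Cation: ligand charges sum to -2; for the ion to be 1+, Al = +3.

oxalatobis(1,10-phenanthroline)aluminium(III) (acetylacetonato)cyanohydroxoplatinate(II)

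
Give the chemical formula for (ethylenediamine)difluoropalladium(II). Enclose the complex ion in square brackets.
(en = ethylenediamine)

[Pd(en)F2]

Ligands: 1 ethylenediamine (en, neutral), 2 fluoro (F, -1). Ligand charge sum = -2.
With Pd in oxidation state +2, the complex ion is [Pd...].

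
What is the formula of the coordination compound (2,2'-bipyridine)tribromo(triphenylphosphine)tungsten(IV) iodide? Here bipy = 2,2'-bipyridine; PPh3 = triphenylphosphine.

[W(bipy)Br3(PPh3)]I

Ligands: 1 2,2'-bipyridine (bipy, neutral), 1 triphenylphosphine (PPh3, neutral), 3 bromo (Br, -1). Ligand charge sum = -3.
With W in oxidation state +4, the complex ion is [W...]^1+.
Charge balance with iodide (-1) requires 1 complex ion per 1 iodide.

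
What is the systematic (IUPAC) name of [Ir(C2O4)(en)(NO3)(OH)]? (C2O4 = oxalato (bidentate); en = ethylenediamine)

There is no counter-ion, so the complex is neutral overall.
Ligand charges: 1×hydroxo (-1 each), 1×nitrato (-1 each), 1×oxalato (-2 each), 1×ethylenediamine (neutral); total -4. So Ir + (-4) = 0, giving Ir = +4.
Ligands are named alphabetically: ethylenediamine before hydroxo before nitrato before oxalato.

(ethylenediamine)hydroxonitratooxalatoiridium(IV)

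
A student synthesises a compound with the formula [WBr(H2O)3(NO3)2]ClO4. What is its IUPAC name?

The 1 perchlorate counter-ion carries a total charge of -1, so each complex ion is 1+.
Ligand charges: 2×nitrato (-1 each), 3×aqua (neutral), 1×bromo (-1 each); total -3. So W + (-3) = 1+, giving W = +4.
Ligands are named alphabetically: aqua before bromo before nitrato.

triaquabromodinitratotungsten(IV) perchlorate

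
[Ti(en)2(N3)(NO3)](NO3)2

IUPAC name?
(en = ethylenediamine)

azidobis(ethylenediamine)nitratotitanium(IV) nitrate

The 2 nitrate counter-ions carry a total charge of -2, so each complex ion is 2+.
Ligand charges: 2×ethylenediamine (neutral), 1×azido (-1 each), 1×nitrato (-1 each); total -2. So Ti + (-2) = 2+, giving Ti = +4.
Ligands are named alphabetically: azido before ethylenediamine before nitrato.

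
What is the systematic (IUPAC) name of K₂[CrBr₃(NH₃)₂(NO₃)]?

potassium diamminetribromonitratochromate(II)

The 2 potassium counter-ions carry a total charge of +2, so each complex ion is 2−.
Ligand charges: 1×nitrato (-1 each), 3×bromo (-1 each), 2×ammine (neutral); total -4. So Cr + (-4) = 2−, giving Cr = +2.
Ligands are named alphabetically: ammine before bromo before nitrato.
The complex ion is anionic, so chromium takes the -ate form chromate(II).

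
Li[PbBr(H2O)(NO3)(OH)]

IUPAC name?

The 1 lithium counter-ion carries a total charge of +1, so each complex ion is 1−.
Ligand charges: 1×aqua (neutral), 1×nitrato (-1 each), 1×bromo (-1 each), 1×hydroxo (-1 each); total -3. So Pb + (-3) = 1−, giving Pb = +2.
Ligands are named alphabetically: aqua before bromo before hydroxo before nitrato.
The complex ion is anionic, so lead takes the -ate form plumbate(II).

lithium aquabromohydroxonitratoplumbate(II)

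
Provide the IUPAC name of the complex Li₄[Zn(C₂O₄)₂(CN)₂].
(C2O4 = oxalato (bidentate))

The 4 lithium counter-ions carry a total charge of +4, so each complex ion is 4−.
Ligand charges: 2×oxalato (-2 each), 2×cyano (-1 each); total -6. So Zn + (-6) = 4−, giving Zn = +2.
Ligands are named alphabetically: cyano before oxalato.
The complex ion is anionic, so zinc takes the -ate form zincate(II).

lithium dicyanodioxalatozincate(II)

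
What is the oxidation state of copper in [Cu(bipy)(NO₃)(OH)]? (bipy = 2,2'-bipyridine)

+2

No counter-ion: the bracketed complex is neutral.
Ligand charges: 1×OH = -1; 1×bipy neutral; 1×NO3 = -1; sum -2.
Cu + (-2) = 0 ⇒ Cu is +2.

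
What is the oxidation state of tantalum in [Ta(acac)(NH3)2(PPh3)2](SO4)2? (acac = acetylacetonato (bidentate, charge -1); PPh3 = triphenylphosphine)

2 sulfate outside the brackets (-2 each) → the complex ion is 4+.
Ligand charges: 1×acac = -1; 2×PPh3 neutral; 2×NH3 neutral; sum -1.
Ta + (-1) = 4+ ⇒ Ta is +5.

+5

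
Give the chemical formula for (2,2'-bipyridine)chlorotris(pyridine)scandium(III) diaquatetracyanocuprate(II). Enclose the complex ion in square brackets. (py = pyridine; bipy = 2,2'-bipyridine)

[Sc(bipy)Cl(py)3][Cu(CN)4(H2O)2]

Cation [Sc…]: ligand charges -1, Sc(III) ⇒ ion charge 2+.
Anion [Cu…]: ligand charges -4, Cu(II) ⇒ ion charge 2−.
One 2+ cation balances one 2− anion.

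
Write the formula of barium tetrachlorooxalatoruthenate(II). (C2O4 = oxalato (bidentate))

Ligands: 1 oxalato (C2O4, -2), 4 chloro (Cl, -1). Ligand charge sum = -6.
With Ru in oxidation state +2, the complex ion is [Ru...]^4−.
Charge balance with barium (+2) requires 1 complex ion per 2 barium.

Ba2[Ru(C2O4)Cl4]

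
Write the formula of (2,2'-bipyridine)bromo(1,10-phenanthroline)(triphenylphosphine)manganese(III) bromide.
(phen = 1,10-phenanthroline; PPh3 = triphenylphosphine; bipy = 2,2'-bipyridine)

[Mn(bipy)Br(phen)(PPh3)]Br2

Ligands: 1 bromo (Br, -1), 1 1,10-phenanthroline (phen, neutral), 1 triphenylphosphine (PPh3, neutral), 1 2,2'-bipyridine (bipy, neutral). Ligand charge sum = -1.
With Mn in oxidation state +3, the complex ion is [Mn...]^2+.
Charge balance with bromide (-1) requires 1 complex ion per 2 bromide.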